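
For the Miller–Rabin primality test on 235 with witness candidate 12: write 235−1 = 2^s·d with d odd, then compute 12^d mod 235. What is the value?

235 − 1 = 234 = 2^1 · 117, so d = 117.
12^1 ≡ 12 (mod 235)
12^2 ≡ 12^2 = 144 ≡ 144 (mod 235)
12^4 ≡ 144^2 = 20736 ≡ 56 (mod 235)
12^8 ≡ 56^2 = 3136 ≡ 81 (mod 235)
12^16 ≡ 81^2 = 6561 ≡ 216 (mod 235)
12^32 ≡ 216^2 = 46656 ≡ 126 (mod 235)
12^64 ≡ 126^2 = 15876 ≡ 131 (mod 235)
117 = 64 + 32 + 16 + 4 + 1 in binary powers of 2.
So 12^117 ≡ 131 · 126 · 216 · 56 · 12 ≡ 97 (mod 235).
Squaring chain: 97; never reaches −1, so base 12 is a Miller–Rabin witness that 235 is composite.

97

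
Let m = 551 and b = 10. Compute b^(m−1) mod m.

10^1 ≡ 10 (mod 551)
10^2 ≡ 10^2 = 100 ≡ 100 (mod 551)
10^4 ≡ 100^2 = 10000 ≡ 82 (mod 551)
10^8 ≡ 82^2 = 6724 ≡ 112 (mod 551)
10^16 ≡ 112^2 = 12544 ≡ 422 (mod 551)
10^32 ≡ 422^2 = 178084 ≡ 111 (mod 551)
10^64 ≡ 111^2 = 12321 ≡ 199 (mod 551)
10^128 ≡ 199^2 = 39601 ≡ 480 (mod 551)
10^256 ≡ 480^2 = 230400 ≡ 82 (mod 551)
10^512 ≡ 82^2 = 6724 ≡ 112 (mod 551)
550 = 512 + 32 + 4 + 2 in binary powers of 2.
So 10^550 ≡ 112 · 111 · 82 · 100 ≡ 237 (mod 551).
Since 237 ≠ 1, base 10 is a Fermat witness: 551 is composite.

237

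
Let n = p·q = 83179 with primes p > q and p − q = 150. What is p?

373

Since p = q + 150, we have 83179 = q(q + 150), so q² + 150q − 83179 = 0.
Discriminant: 150² + 4·83179 = 22500 + 332716 = 355216; √355216 = 596.
q = (−150 + 596)/2 = 223, and p = q + 150 = 373.
Check: 223 · 373 = 83179.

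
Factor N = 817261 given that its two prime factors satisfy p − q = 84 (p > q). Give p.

Since p = q + 84, we have 817261 = q(q + 84), so q² + 84q − 817261 = 0.
Discriminant: 84² + 4·817261 = 7056 + 3269044 = 3276100; √3276100 = 1810.
q = (−84 + 1810)/2 = 863, and p = q + 84 = 947.
Check: 863 · 947 = 817261.

947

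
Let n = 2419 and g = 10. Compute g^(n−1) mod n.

1697

10^1 ≡ 10 (mod 2419)
10^2 ≡ 10^2 = 100 ≡ 100 (mod 2419)
10^4 ≡ 100^2 = 10000 ≡ 324 (mod 2419)
10^8 ≡ 324^2 = 104976 ≡ 959 (mod 2419)
10^16 ≡ 959^2 = 919681 ≡ 461 (mod 2419)
10^32 ≡ 461^2 = 212521 ≡ 2068 (mod 2419)
10^64 ≡ 2068^2 = 4276624 ≡ 2251 (mod 2419)
10^128 ≡ 2251^2 = 5067001 ≡ 1615 (mod 2419)
10^256 ≡ 1615^2 = 2608225 ≡ 543 (mod 2419)
10^512 ≡ 543^2 = 294849 ≡ 2150 (mod 2419)
10^1024 ≡ 2150^2 = 4622500 ≡ 2210 (mod 2419)
10^2048 ≡ 2210^2 = 4884100 ≡ 139 (mod 2419)
2418 = 2048 + 256 + 64 + 32 + 16 + 2 in binary powers of 2.
So 10^2418 ≡ 139 · 543 · 2251 · 2068 · 461 · 100 ≡ 1697 (mod 2419).
Since 1697 ≠ 1, base 10 is a Fermat witness: 2419 is composite.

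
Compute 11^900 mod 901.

11^1 ≡ 11 (mod 901)
11^2 ≡ 11^2 = 121 ≡ 121 (mod 901)
11^4 ≡ 121^2 = 14641 ≡ 225 (mod 901)
11^8 ≡ 225^2 = 50625 ≡ 169 (mod 901)
11^16 ≡ 169^2 = 28561 ≡ 630 (mod 901)
11^32 ≡ 630^2 = 396900 ≡ 460 (mod 901)
11^64 ≡ 460^2 = 211600 ≡ 766 (mod 901)
11^128 ≡ 766^2 = 586756 ≡ 205 (mod 901)
11^256 ≡ 205^2 = 42025 ≡ 579 (mod 901)
11^512 ≡ 579^2 = 335241 ≡ 69 (mod 901)
900 = 512 + 256 + 128 + 4 in binary powers of 2.
So 11^900 ≡ 69 · 579 · 205 · 225 ≡ 259 (mod 901).
Since 259 ≠ 1, base 11 is a Fermat witness: 901 is composite.

259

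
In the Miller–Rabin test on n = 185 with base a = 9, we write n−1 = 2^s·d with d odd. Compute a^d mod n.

34

185 − 1 = 184 = 2^3 · 23, so d = 23.
9^1 ≡ 9 (mod 185)
9^2 ≡ 9^2 = 81 ≡ 81 (mod 185)
9^4 ≡ 81^2 = 6561 ≡ 86 (mod 185)
9^8 ≡ 86^2 = 7396 ≡ 181 (mod 185)
9^16 ≡ 181^2 = 32761 ≡ 16 (mod 185)
23 = 16 + 4 + 2 + 1 in binary powers of 2.
So 9^23 ≡ 16 · 86 · 81 · 9 ≡ 34 (mod 185).
Squaring chain: 34 → 46 → 81; never reaches −1, so base 9 is a Miller–Rabin witness that 185 is composite.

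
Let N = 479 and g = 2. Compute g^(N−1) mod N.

2^1 ≡ 2 (mod 479)
2^2 ≡ 2^2 = 4 ≡ 4 (mod 479)
2^4 ≡ 4^2 = 16 ≡ 16 (mod 479)
2^8 ≡ 16^2 = 256 ≡ 256 (mod 479)
2^16 ≡ 256^2 = 65536 ≡ 392 (mod 479)
2^32 ≡ 392^2 = 153664 ≡ 384 (mod 479)
2^64 ≡ 384^2 = 147456 ≡ 403 (mod 479)
2^128 ≡ 403^2 = 162409 ≡ 28 (mod 479)
2^256 ≡ 28^2 = 784 ≡ 305 (mod 479)
478 = 256 + 128 + 64 + 16 + 8 + 4 + 2 in binary powers of 2.
So 2^478 ≡ 305 · 28 · 403 · 392 · 256 · 16 · 4 ≡ 1 (mod 479).
Since the result is 1, base 2 gives no evidence that 479 is composite.

1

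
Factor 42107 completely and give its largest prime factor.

79

42107 = 13 · 3239
3239 = 41 · 79
79 is prime.
So 42107 = 13 · 41 · 79; the largest prime factor is 79.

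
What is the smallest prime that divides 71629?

71629 is odd.
Digit sum 25, not divisible by 3.
Ends in 9: not divisible by 5.
7: 71629 = 7·10232 + 5
11: 71629 = 11·6511 + 8
13: 71629 = 13·5509 + 12
17: 71629 = 17·4213 + 8
19: 71629 = 19·3769 + 18
23: 71629 = 23·3114 + 7
29: 71629 = 29·2469 + 28
31: 71629 = 31·2310 + 19
37: 71629 = 37·1935 + 34
41: 71629 = 41·1747 + 2
43: 71629 = 43·1665 + 34
47: 71629 = 47·1524 + 1
53: 71629 = 53·1351 + 26
59: 71629 = 59·1214 + 3
61: 71629 = 61·1174 + 15
67: 71629 = 67·1069 + 6
71: 71629 = 71·1008 + 61
73: 71629 = 73·981 + 16
79: 71629 = 79·906 + 55
83: 71629 = 83·863

83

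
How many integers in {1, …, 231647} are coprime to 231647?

Factor: 231647 = 13 · 103 · 173.
φ(231647) = (13−1) · (103−1) · (173−1) = 12 · 102 · 172 = 210528.

210528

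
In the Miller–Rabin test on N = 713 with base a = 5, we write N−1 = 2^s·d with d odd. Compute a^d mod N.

304

713 − 1 = 712 = 2^3 · 89, so d = 89.
5^1 ≡ 5 (mod 713)
5^2 ≡ 5^2 = 25 ≡ 25 (mod 713)
5^4 ≡ 25^2 = 625 ≡ 625 (mod 713)
5^8 ≡ 625^2 = 390625 ≡ 614 (mod 713)
5^16 ≡ 614^2 = 376996 ≡ 532 (mod 713)
5^32 ≡ 532^2 = 283024 ≡ 676 (mod 713)
5^64 ≡ 676^2 = 456976 ≡ 656 (mod 713)
89 = 64 + 16 + 8 + 1 in binary powers of 2.
So 5^89 ≡ 656 · 532 · 614 · 5 ≡ 304 (mod 713).
Squaring chain: 304 → 439 → 211; never reaches −1, so base 5 is a Miller–Rabin witness that 713 is composite.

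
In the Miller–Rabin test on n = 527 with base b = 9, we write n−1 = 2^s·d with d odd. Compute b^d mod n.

121

527 − 1 = 526 = 2^1 · 263, so d = 263.
9^1 ≡ 9 (mod 527)
9^2 ≡ 9^2 = 81 ≡ 81 (mod 527)
9^4 ≡ 81^2 = 6561 ≡ 237 (mod 527)
9^8 ≡ 237^2 = 56169 ≡ 307 (mod 527)
9^16 ≡ 307^2 = 94249 ≡ 443 (mod 527)
9^32 ≡ 443^2 = 196249 ≡ 205 (mod 527)
9^64 ≡ 205^2 = 42025 ≡ 392 (mod 527)
9^128 ≡ 392^2 = 153664 ≡ 307 (mod 527)
9^256 ≡ 307^2 = 94249 ≡ 443 (mod 527)
263 = 256 + 4 + 2 + 1 in binary powers of 2.
So 9^263 ≡ 443 · 237 · 81 · 9 ≡ 121 (mod 527).
Squaring chain: 121; never reaches −1, so base 9 is a Miller–Rabin witness that 527 is composite.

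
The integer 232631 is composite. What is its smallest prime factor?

232631 is odd.
Digit sum 17, not divisible by 3.
Ends in 1: not divisible by 5.
7: 232631 = 7·33233

7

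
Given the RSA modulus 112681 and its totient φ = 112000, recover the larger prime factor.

401

φ(n) = (p−1)(q−1) = n − (p+q) + 1, so p + q = 112681 − 112000 + 1 = 682.
p and q are the roots of t² − 682t + 112681 = 0.
Discriminant: 682² − 4·112681 = 465124 − 450724 = 14400; √14400 = 120.
q = (682 − 120)/2 = 281, p = (682 + 120)/2 = 401.
Check: 281 · 401 = 112681.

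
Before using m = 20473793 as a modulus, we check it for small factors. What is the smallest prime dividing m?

67

20473793 is odd.
Digit sum 35, not divisible by 3.
Ends in 3: not divisible by 5.
7: 20473793 = 7·2924827 + 4
11: 20473793 = 11·1861253 + 10
13: 20473793 = 13·1574907 + 2
17: 20473793 = 17·1204340 + 13
19: 20473793 = 19·1077568 + 1
23: 20473793 = 23·890164 + 21
29: 20473793 = 29·705992 + 25
31: 20473793 = 31·660444 + 29
37: 20473793 = 37·553345 + 28
41: 20473793 = 41·499360 + 33
43: 20473793 = 43·476134 + 31
47: 20473793 = 47·435612 + 29
53: 20473793 = 53·386297 + 52
59: 20473793 = 59·347013 + 26
61: 20473793 = 61·335635 + 58
67: 20473793 = 67·305579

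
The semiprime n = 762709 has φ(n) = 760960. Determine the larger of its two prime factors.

929

φ(n) = (p−1)(q−1) = n − (p+q) + 1, so p + q = 762709 − 760960 + 1 = 1750.
p and q are the roots of t² − 1750t + 762709 = 0.
Discriminant: 1750² − 4·762709 = 3062500 − 3050836 = 11664; √11664 = 108.
q = (1750 − 108)/2 = 821, p = (1750 + 108)/2 = 929.
Check: 821 · 929 = 762709.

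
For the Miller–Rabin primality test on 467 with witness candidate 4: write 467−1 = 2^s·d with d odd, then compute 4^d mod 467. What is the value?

467 − 1 = 466 = 2^1 · 233, so d = 233.
4^1 ≡ 4 (mod 467)
4^2 ≡ 4^2 = 16 ≡ 16 (mod 467)
4^4 ≡ 16^2 = 256 ≡ 256 (mod 467)
4^8 ≡ 256^2 = 65536 ≡ 156 (mod 467)
4^16 ≡ 156^2 = 24336 ≡ 52 (mod 467)
4^32 ≡ 52^2 = 2704 ≡ 369 (mod 467)
4^64 ≡ 369^2 = 136161 ≡ 264 (mod 467)
4^128 ≡ 264^2 = 69696 ≡ 113 (mod 467)
233 = 128 + 64 + 32 + 8 + 1 in binary powers of 2.
So 4^233 ≡ 113 · 264 · 369 · 156 · 4 ≡ 1 (mod 467).
Since 4^d ≡ 1 (mod 467), base 4 does not prove 467 composite.

1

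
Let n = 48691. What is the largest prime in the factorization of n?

48691 = 23 · 2117
2117 = 29 · 73
73 is prime.
So 48691 = 23 · 29 · 73; the largest prime factor is 73.

73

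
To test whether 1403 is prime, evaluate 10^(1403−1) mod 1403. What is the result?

10^1 ≡ 10 (mod 1403)
10^2 ≡ 10^2 = 100 ≡ 100 (mod 1403)
10^4 ≡ 100^2 = 10000 ≡ 179 (mod 1403)
10^8 ≡ 179^2 = 32041 ≡ 1175 (mod 1403)
10^16 ≡ 1175^2 = 1380625 ≡ 73 (mod 1403)
10^32 ≡ 73^2 = 5329 ≡ 1120 (mod 1403)
10^64 ≡ 1120^2 = 1254400 ≡ 118 (mod 1403)
10^128 ≡ 118^2 = 13924 ≡ 1297 (mod 1403)
10^256 ≡ 1297^2 = 1682209 ≡ 12 (mod 1403)
10^512 ≡ 12^2 = 144 ≡ 144 (mod 1403)
10^1024 ≡ 144^2 = 20736 ≡ 1094 (mod 1403)
1402 = 1024 + 256 + 64 + 32 + 16 + 8 + 2 in binary powers of 2.
So 10^1402 ≡ 1094 · 12 · 118 · 1120 · 73 · 1175 · 100 ≡ 1361 (mod 1403).
Since 1361 ≠ 1, base 10 is a Fermat witness: 1403 is composite.

1361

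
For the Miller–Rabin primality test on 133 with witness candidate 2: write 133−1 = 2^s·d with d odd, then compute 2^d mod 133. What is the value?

50

133 − 1 = 132 = 2^2 · 33, so d = 33.
2^1 ≡ 2 (mod 133)
2^2 ≡ 2^2 = 4 ≡ 4 (mod 133)
2^4 ≡ 4^2 = 16 ≡ 16 (mod 133)
2^8 ≡ 16^2 = 256 ≡ 123 (mod 133)
2^16 ≡ 123^2 = 15129 ≡ 100 (mod 133)
2^32 ≡ 100^2 = 10000 ≡ 25 (mod 133)
33 = 32 + 1 in binary powers of 2.
So 2^33 ≡ 25 · 2 ≡ 50 (mod 133).
Squaring chain: 50 → 106; never reaches −1, so base 2 is a Miller–Rabin witness that 133 is composite.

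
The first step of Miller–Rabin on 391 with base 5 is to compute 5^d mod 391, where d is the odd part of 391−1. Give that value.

329

391 − 1 = 390 = 2^1 · 195, so d = 195.
5^1 ≡ 5 (mod 391)
5^2 ≡ 5^2 = 25 ≡ 25 (mod 391)
5^4 ≡ 25^2 = 625 ≡ 234 (mod 391)
5^8 ≡ 234^2 = 54756 ≡ 16 (mod 391)
5^16 ≡ 16^2 = 256 ≡ 256 (mod 391)
5^32 ≡ 256^2 = 65536 ≡ 239 (mod 391)
5^64 ≡ 239^2 = 57121 ≡ 35 (mod 391)
5^128 ≡ 35^2 = 1225 ≡ 52 (mod 391)
195 = 128 + 64 + 2 + 1 in binary powers of 2.
So 5^195 ≡ 52 · 35 · 25 · 5 ≡ 329 (mod 391).
Squaring chain: 329; never reaches −1, so base 5 is a Miller–Rabin witness that 391 is composite.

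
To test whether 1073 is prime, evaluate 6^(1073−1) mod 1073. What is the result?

371

6^1 ≡ 6 (mod 1073)
6^2 ≡ 6^2 = 36 ≡ 36 (mod 1073)
6^4 ≡ 36^2 = 1296 ≡ 223 (mod 1073)
6^8 ≡ 223^2 = 49729 ≡ 371 (mod 1073)
6^16 ≡ 371^2 = 137641 ≡ 297 (mod 1073)
6^32 ≡ 297^2 = 88209 ≡ 223 (mod 1073)
6^64 ≡ 223^2 = 49729 ≡ 371 (mod 1073)
6^128 ≡ 371^2 = 137641 ≡ 297 (mod 1073)
6^256 ≡ 297^2 = 88209 ≡ 223 (mod 1073)
6^512 ≡ 223^2 = 49729 ≡ 371 (mod 1073)
6^1024 ≡ 371^2 = 137641 ≡ 297 (mod 1073)
1072 = 1024 + 32 + 16 in binary powers of 2.
So 6^1072 ≡ 297 · 223 · 297 ≡ 371 (mod 1073).
Since 371 ≠ 1, base 6 is a Fermat witness: 1073 is composite.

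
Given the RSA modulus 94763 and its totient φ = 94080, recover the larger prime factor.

491

φ(n) = (p−1)(q−1) = n − (p+q) + 1, so p + q = 94763 − 94080 + 1 = 684.
p and q are the roots of t² − 684t + 94763 = 0.
Discriminant: 684² − 4·94763 = 467856 − 379052 = 88804; √88804 = 298.
q = (684 − 298)/2 = 193, p = (684 + 298)/2 = 491.
Check: 193 · 491 = 94763.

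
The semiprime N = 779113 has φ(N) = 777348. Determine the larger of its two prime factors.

φ(n) = (p−1)(q−1) = n − (p+q) + 1, so p + q = 779113 − 777348 + 1 = 1766.
p and q are the roots of t² − 1766t + 779113 = 0.
Discriminant: 1766² − 4·779113 = 3118756 − 3116452 = 2304; √2304 = 48.
q = (1766 − 48)/2 = 859, p = (1766 + 48)/2 = 907.
Check: 859 · 907 = 779113.

907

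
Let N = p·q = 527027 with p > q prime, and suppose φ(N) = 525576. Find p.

φ(n) = (p−1)(q−1) = n − (p+q) + 1, so p + q = 527027 − 525576 + 1 = 1452.
p and q are the roots of t² − 1452t + 527027 = 0.
Discriminant: 1452² − 4·527027 = 2108304 − 2108108 = 196; √196 = 14.
q = (1452 − 14)/2 = 719, p = (1452 + 14)/2 = 733.
Check: 719 · 733 = 527027.

733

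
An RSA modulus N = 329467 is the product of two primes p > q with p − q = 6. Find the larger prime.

577

Since p = q + 6, we have 329467 = q(q + 6), so q² + 6q − 329467 = 0.
Discriminant: 6² + 4·329467 = 36 + 1317868 = 1317904; √1317904 = 1148.
q = (−6 + 1148)/2 = 571, and p = q + 6 = 577.
Check: 571 · 577 = 329467.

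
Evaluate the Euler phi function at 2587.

2376

Factor: 2587 = 13 · 199.
φ(2587) = (13−1) · (199−1) = 12 · 198 = 2376.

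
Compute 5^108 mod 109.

1

5^1 ≡ 5 (mod 109)
5^2 ≡ 5^2 = 25 ≡ 25 (mod 109)
5^4 ≡ 25^2 = 625 ≡ 80 (mod 109)
5^8 ≡ 80^2 = 6400 ≡ 78 (mod 109)
5^16 ≡ 78^2 = 6084 ≡ 89 (mod 109)
5^32 ≡ 89^2 = 7921 ≡ 73 (mod 109)
5^64 ≡ 73^2 = 5329 ≡ 97 (mod 109)
108 = 64 + 32 + 8 + 4 in binary powers of 2.
So 5^108 ≡ 97 · 73 · 78 · 80 ≡ 1 (mod 109).
Since the result is 1, base 5 gives no evidence that 109 is composite.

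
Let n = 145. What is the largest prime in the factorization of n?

29

145 = 5 · 29
29 is prime.
So 145 = 5 · 29; the largest prime factor is 29.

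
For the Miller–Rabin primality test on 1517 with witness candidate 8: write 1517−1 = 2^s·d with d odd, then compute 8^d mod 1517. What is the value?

1102

1517 − 1 = 1516 = 2^2 · 379, so d = 379.
8^1 ≡ 8 (mod 1517)
8^2 ≡ 8^2 = 64 ≡ 64 (mod 1517)
8^4 ≡ 64^2 = 4096 ≡ 1062 (mod 1517)
8^8 ≡ 1062^2 = 1127844 ≡ 713 (mod 1517)
8^16 ≡ 713^2 = 508369 ≡ 174 (mod 1517)
8^32 ≡ 174^2 = 30276 ≡ 1453 (mod 1517)
8^64 ≡ 1453^2 = 2111209 ≡ 1062 (mod 1517)
8^128 ≡ 1062^2 = 1127844 ≡ 713 (mod 1517)
8^256 ≡ 713^2 = 508369 ≡ 174 (mod 1517)
379 = 256 + 64 + 32 + 16 + 8 + 2 + 1 in binary powers of 2.
So 8^379 ≡ 174 · 1062 · 1453 · 174 · 713 · 64 · 8 ≡ 1102 (mod 1517).
Squaring chain: 1102 → 804; never reaches −1, so base 8 is a Miller–Rabin witness that 1517 is composite.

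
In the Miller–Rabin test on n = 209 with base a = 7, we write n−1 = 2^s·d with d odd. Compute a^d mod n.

178

209 − 1 = 208 = 2^4 · 13, so d = 13.
7^1 ≡ 7 (mod 209)
7^2 ≡ 7^2 = 49 ≡ 49 (mod 209)
7^4 ≡ 49^2 = 2401 ≡ 102 (mod 209)
7^8 ≡ 102^2 = 10404 ≡ 163 (mod 209)
13 = 8 + 4 + 1 in binary powers of 2.
So 7^13 ≡ 163 · 102 · 7 ≡ 178 (mod 209).
Squaring chain: 178 → 125 → 159 → 201; never reaches −1, so base 7 is a Miller–Rabin witness that 209 is composite.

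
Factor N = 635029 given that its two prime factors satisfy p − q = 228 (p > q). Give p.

919

Since p = q + 228, we have 635029 = q(q + 228), so q² + 228q − 635029 = 0.
Discriminant: 228² + 4·635029 = 51984 + 2540116 = 2592100; √2592100 = 1610.
q = (−228 + 1610)/2 = 691, and p = q + 228 = 919.
Check: 691 · 919 = 635029.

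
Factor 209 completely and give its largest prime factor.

209 = 11 · 19
19 is prime.
So 209 = 11 · 19; the largest prime factor is 19.

19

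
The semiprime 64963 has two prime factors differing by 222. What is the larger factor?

Since p = q + 222, we have 64963 = q(q + 222), so q² + 222q − 64963 = 0.
Discriminant: 222² + 4·64963 = 49284 + 259852 = 309136; √309136 = 556.
q = (−222 + 556)/2 = 167, and p = q + 222 = 389.
Check: 167 · 389 = 64963.

389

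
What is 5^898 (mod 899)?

5^1 ≡ 5 (mod 899)
5^2 ≡ 5^2 = 25 ≡ 25 (mod 899)
5^4 ≡ 25^2 = 625 ≡ 625 (mod 899)
5^8 ≡ 625^2 = 390625 ≡ 459 (mod 899)
5^16 ≡ 459^2 = 210681 ≡ 315 (mod 899)
5^32 ≡ 315^2 = 99225 ≡ 335 (mod 899)
5^64 ≡ 335^2 = 112225 ≡ 749 (mod 899)
5^128 ≡ 749^2 = 561001 ≡ 25 (mod 899)
5^256 ≡ 25^2 = 625 ≡ 625 (mod 899)
5^512 ≡ 625^2 = 390625 ≡ 459 (mod 899)
898 = 512 + 256 + 128 + 2 in binary powers of 2.
So 5^898 ≡ 459 · 625 · 25 · 25 ≡ 315 (mod 899).
Since 315 ≠ 1, base 5 is a Fermat witness: 899 is composite.

315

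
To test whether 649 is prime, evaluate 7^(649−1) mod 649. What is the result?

7^1 ≡ 7 (mod 649)
7^2 ≡ 7^2 = 49 ≡ 49 (mod 649)
7^4 ≡ 49^2 = 2401 ≡ 454 (mod 649)
7^8 ≡ 454^2 = 206116 ≡ 383 (mod 649)
7^16 ≡ 383^2 = 146689 ≡ 15 (mod 649)
7^32 ≡ 15^2 = 225 ≡ 225 (mod 649)
7^64 ≡ 225^2 = 50625 ≡ 3 (mod 649)
7^128 ≡ 3^2 = 9 ≡ 9 (mod 649)
7^256 ≡ 9^2 = 81 ≡ 81 (mod 649)
7^512 ≡ 81^2 = 6561 ≡ 71 (mod 649)
648 = 512 + 128 + 8 in binary powers of 2.
So 7^648 ≡ 71 · 9 · 383 ≡ 64 (mod 649).
Since 64 ≠ 1, base 7 is a Fermat witness: 649 is composite.

64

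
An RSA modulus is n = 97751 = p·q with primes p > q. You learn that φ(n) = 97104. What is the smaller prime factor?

φ(n) = (p−1)(q−1) = n − (p+q) + 1, so p + q = 97751 − 97104 + 1 = 648.
p and q are the roots of t² − 648t + 97751 = 0.
Discriminant: 648² − 4·97751 = 419904 − 391004 = 28900; √28900 = 170.
q = (648 − 170)/2 = 239, p = (648 + 170)/2 = 409.
Check: 239 · 409 = 97751.

239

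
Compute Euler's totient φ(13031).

Factor: 13031 = 83 · 157.
φ(13031) = (83−1) · (157−1) = 82 · 156 = 12792.

12792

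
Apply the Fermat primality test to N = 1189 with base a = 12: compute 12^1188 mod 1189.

12^1 ≡ 12 (mod 1189)
12^2 ≡ 12^2 = 144 ≡ 144 (mod 1189)
12^4 ≡ 144^2 = 20736 ≡ 523 (mod 1189)
12^8 ≡ 523^2 = 273529 ≡ 59 (mod 1189)
12^16 ≡ 59^2 = 3481 ≡ 1103 (mod 1189)
12^32 ≡ 1103^2 = 1216609 ≡ 262 (mod 1189)
12^64 ≡ 262^2 = 68644 ≡ 871 (mod 1189)
12^128 ≡ 871^2 = 758641 ≡ 59 (mod 1189)
12^256 ≡ 59^2 = 3481 ≡ 1103 (mod 1189)
12^512 ≡ 1103^2 = 1216609 ≡ 262 (mod 1189)
12^1024 ≡ 262^2 = 68644 ≡ 871 (mod 1189)
1188 = 1024 + 128 + 32 + 4 in binary powers of 2.
So 12^1188 ≡ 871 · 59 · 262 · 523 ≡ 146 (mod 1189).
Since 146 ≠ 1, base 12 is a Fermat witness: 1189 is composite.

146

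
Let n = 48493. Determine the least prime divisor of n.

48493 is odd.
Digit sum 28, not divisible by 3.
Ends in 3: not divisible by 5.
7: 48493 = 7·6927 + 4
11: 48493 = 11·4408 + 5
13: 48493 = 13·3730 + 3
17: 48493 = 17·2852 + 9
19: 48493 = 19·2552 + 5
23: 48493 = 23·2108 + 9
29: 48493 = 29·1672 + 5
31: 48493 = 31·1564 + 9
37: 48493 = 37·1310 + 23
41: 48493 = 41·1182 + 31
43: 48493 = 43·1127 + 32
47: 48493 = 47·1031 + 36
53: 48493 = 53·914 + 51
59: 48493 = 59·821 + 54
61: 48493 = 61·794 + 59
67: 48493 = 67·723 + 52
71: 48493 = 71·683

71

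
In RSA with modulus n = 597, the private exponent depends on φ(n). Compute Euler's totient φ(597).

396

Factor: 597 = 3 · 199.
φ(597) = (3−1) · (199−1) = 2 · 198 = 396.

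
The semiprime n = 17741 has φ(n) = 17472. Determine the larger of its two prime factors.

157

φ(n) = (p−1)(q−1) = n − (p+q) + 1, so p + q = 17741 − 17472 + 1 = 270.
p and q are the roots of t² − 270t + 17741 = 0.
Discriminant: 270² − 4·17741 = 72900 − 70964 = 1936; √1936 = 44.
q = (270 − 44)/2 = 113, p = (270 + 44)/2 = 157.
Check: 113 · 157 = 17741.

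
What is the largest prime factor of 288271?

89

288271 = 41 · 7031
7031 = 79 · 89
89 is prime.
So 288271 = 41 · 79 · 89; the largest prime factor is 89.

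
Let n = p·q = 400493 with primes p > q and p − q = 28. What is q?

Since p = q + 28, we have 400493 = q(q + 28), so q² + 28q − 400493 = 0.
Discriminant: 28² + 4·400493 = 784 + 1601972 = 1602756; √1602756 = 1266.
q = (−28 + 1266)/2 = 619, and p = q + 28 = 647.
Check: 619 · 647 = 400493.

619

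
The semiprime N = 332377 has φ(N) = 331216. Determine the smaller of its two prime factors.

φ(n) = (p−1)(q−1) = n − (p+q) + 1, so p + q = 332377 − 331216 + 1 = 1162.
p and q are the roots of t² − 1162t + 332377 = 0.
Discriminant: 1162² − 4·332377 = 1350244 − 1329508 = 20736; √20736 = 144.
q = (1162 − 144)/2 = 509, p = (1162 + 144)/2 = 653.
Check: 509 · 653 = 332377.

509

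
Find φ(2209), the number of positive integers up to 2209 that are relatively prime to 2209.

2162

Factor: 2209 = 47^2.
φ(2209) = 47^1·(47−1) = 2162.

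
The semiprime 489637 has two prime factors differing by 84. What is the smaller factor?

Since p = q + 84, we have 489637 = q(q + 84), so q² + 84q − 489637 = 0.
Discriminant: 84² + 4·489637 = 7056 + 1958548 = 1965604; √1965604 = 1402.
q = (−84 + 1402)/2 = 659, and p = q + 84 = 743.
Check: 659 · 743 = 489637.

659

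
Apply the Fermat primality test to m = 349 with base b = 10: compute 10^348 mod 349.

10^1 ≡ 10 (mod 349)
10^2 ≡ 10^2 = 100 ≡ 100 (mod 349)
10^4 ≡ 100^2 = 10000 ≡ 228 (mod 349)
10^8 ≡ 228^2 = 51984 ≡ 332 (mod 349)
10^16 ≡ 332^2 = 110224 ≡ 289 (mod 349)
10^32 ≡ 289^2 = 83521 ≡ 110 (mod 349)
10^64 ≡ 110^2 = 12100 ≡ 234 (mod 349)
10^128 ≡ 234^2 = 54756 ≡ 312 (mod 349)
10^256 ≡ 312^2 = 97344 ≡ 322 (mod 349)
348 = 256 + 64 + 16 + 8 + 4 in binary powers of 2.
So 10^348 ≡ 322 · 234 · 289 · 332 · 228 ≡ 1 (mod 349).
Since the result is 1, base 10 gives no evidence that 349 is composite.

1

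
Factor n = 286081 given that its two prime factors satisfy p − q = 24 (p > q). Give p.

Since p = q + 24, we have 286081 = q(q + 24), so q² + 24q − 286081 = 0.
Discriminant: 24² + 4·286081 = 576 + 1144324 = 1144900; √1144900 = 1070.
q = (−24 + 1070)/2 = 523, and p = q + 24 = 547.
Check: 523 · 547 = 286081.

547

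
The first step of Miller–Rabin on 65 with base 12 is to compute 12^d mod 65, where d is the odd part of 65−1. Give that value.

12

65 − 1 = 64 = 2^6 · 1, so d = 1.
12^1 ≡ 12 (mod 65)
1 = 1 in binary powers of 2.
So 12^1 ≡ 12 ≡ 12 (mod 65).
Squaring chain: 12 → 14 → 1 → 1 → 1 → 1; never reaches −1, so base 12 is a Miller–Rabin witness that 65 is composite.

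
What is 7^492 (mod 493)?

455

7^1 ≡ 7 (mod 493)
7^2 ≡ 7^2 = 49 ≡ 49 (mod 493)
7^4 ≡ 49^2 = 2401 ≡ 429 (mod 493)
7^8 ≡ 429^2 = 184041 ≡ 152 (mod 493)
7^16 ≡ 152^2 = 23104 ≡ 426 (mod 493)
7^32 ≡ 426^2 = 181476 ≡ 52 (mod 493)
7^64 ≡ 52^2 = 2704 ≡ 239 (mod 493)
7^128 ≡ 239^2 = 57121 ≡ 426 (mod 493)
7^256 ≡ 426^2 = 181476 ≡ 52 (mod 493)
492 = 256 + 128 + 64 + 32 + 8 + 4 in binary powers of 2.
So 7^492 ≡ 52 · 426 · 239 · 52 · 152 · 429 ≡ 455 (mod 493).
Since 455 ≠ 1, base 7 is a Fermat witness: 493 is composite.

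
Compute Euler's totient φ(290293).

Factor: 290293 = 43^2 · 157.
φ(290293) = 43^1·(43−1) · (157−1) = 1806 · 156 = 281736.

281736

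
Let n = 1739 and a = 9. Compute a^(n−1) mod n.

9^1 ≡ 9 (mod 1739)
9^2 ≡ 9^2 = 81 ≡ 81 (mod 1739)
9^4 ≡ 81^2 = 6561 ≡ 1344 (mod 1739)
9^8 ≡ 1344^2 = 1806336 ≡ 1254 (mod 1739)
9^16 ≡ 1254^2 = 1572516 ≡ 460 (mod 1739)
9^32 ≡ 460^2 = 211600 ≡ 1181 (mod 1739)
9^64 ≡ 1181^2 = 1394761 ≡ 83 (mod 1739)
9^128 ≡ 83^2 = 6889 ≡ 1672 (mod 1739)
9^256 ≡ 1672^2 = 2795584 ≡ 1011 (mod 1739)
9^512 ≡ 1011^2 = 1022121 ≡ 1328 (mod 1739)
9^1024 ≡ 1328^2 = 1763584 ≡ 238 (mod 1739)
1738 = 1024 + 512 + 128 + 64 + 8 + 2 in binary powers of 2.
So 9^1738 ≡ 238 · 1328 · 1672 · 83 · 1254 · 81 ≡ 638 (mod 1739).
Since 638 ≠ 1, base 9 is a Fermat witness: 1739 is composite.

638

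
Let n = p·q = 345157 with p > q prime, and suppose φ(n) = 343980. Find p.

φ(n) = (p−1)(q−1) = n − (p+q) + 1, so p + q = 345157 − 343980 + 1 = 1178.
p and q are the roots of t² − 1178t + 345157 = 0.
Discriminant: 1178² − 4·345157 = 1387684 − 1380628 = 7056; √7056 = 84.
q = (1178 − 84)/2 = 547, p = (1178 + 84)/2 = 631.
Check: 547 · 631 = 345157.

631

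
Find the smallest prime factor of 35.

5

35 is odd.
Digit sum 8, not divisible by 3.
Ends in 5: divisible by 5.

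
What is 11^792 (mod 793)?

11^1 ≡ 11 (mod 793)
11^2 ≡ 11^2 = 121 ≡ 121 (mod 793)
11^4 ≡ 121^2 = 14641 ≡ 367 (mod 793)
11^8 ≡ 367^2 = 134689 ≡ 672 (mod 793)
11^16 ≡ 672^2 = 451584 ≡ 367 (mod 793)
11^32 ≡ 367^2 = 134689 ≡ 672 (mod 793)
11^64 ≡ 672^2 = 451584 ≡ 367 (mod 793)
11^128 ≡ 367^2 = 134689 ≡ 672 (mod 793)
11^256 ≡ 672^2 = 451584 ≡ 367 (mod 793)
11^512 ≡ 367^2 = 134689 ≡ 672 (mod 793)
792 = 512 + 256 + 16 + 8 in binary powers of 2.
So 11^792 ≡ 672 · 367 · 367 · 672 ≡ 1 (mod 793).
Since the result is 1, base 11 gives no evidence that 793 is composite.

1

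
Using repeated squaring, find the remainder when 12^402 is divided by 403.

66

12^1 ≡ 12 (mod 403)
12^2 ≡ 12^2 = 144 ≡ 144 (mod 403)
12^4 ≡ 144^2 = 20736 ≡ 183 (mod 403)
12^8 ≡ 183^2 = 33489 ≡ 40 (mod 403)
12^16 ≡ 40^2 = 1600 ≡ 391 (mod 403)
12^32 ≡ 391^2 = 152881 ≡ 144 (mod 403)
12^64 ≡ 144^2 = 20736 ≡ 183 (mod 403)
12^128 ≡ 183^2 = 33489 ≡ 40 (mod 403)
12^256 ≡ 40^2 = 1600 ≡ 391 (mod 403)
402 = 256 + 128 + 16 + 2 in binary powers of 2.
So 12^402 ≡ 391 · 40 · 391 · 144 ≡ 66 (mod 403).
Since 66 ≠ 1, base 12 is a Fermat witness: 403 is composite.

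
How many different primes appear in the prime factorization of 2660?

4

2660 = 2^2 · 665
665 = 5 · 133
133 = 7 · 19
2660 = 2^2 · 5 · 7 · 19, which has 4 distinct prime factors.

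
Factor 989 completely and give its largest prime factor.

989 = 23 · 43
43 is prime.
So 989 = 23 · 43; the largest prime factor is 43.

43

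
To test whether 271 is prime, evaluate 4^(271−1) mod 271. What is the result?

4^1 ≡ 4 (mod 271)
4^2 ≡ 4^2 = 16 ≡ 16 (mod 271)
4^4 ≡ 16^2 = 256 ≡ 256 (mod 271)
4^8 ≡ 256^2 = 65536 ≡ 225 (mod 271)
4^16 ≡ 225^2 = 50625 ≡ 219 (mod 271)
4^32 ≡ 219^2 = 47961 ≡ 265 (mod 271)
4^64 ≡ 265^2 = 70225 ≡ 36 (mod 271)
4^128 ≡ 36^2 = 1296 ≡ 212 (mod 271)
4^256 ≡ 212^2 = 44944 ≡ 229 (mod 271)
270 = 256 + 8 + 4 + 2 in binary powers of 2.
So 4^270 ≡ 229 · 225 · 256 · 16 ≡ 1 (mod 271).
Since the result is 1, base 4 gives no evidence that 271 is composite.

1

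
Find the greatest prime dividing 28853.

61

28853 = 11 · 2623
2623 = 43 · 61
61 is prime.
So 28853 = 11 · 43 · 61; the largest prime factor is 61.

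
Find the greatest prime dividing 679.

679 = 7 · 97
97 is prime.
So 679 = 7 · 97; the largest prime factor is 97.

97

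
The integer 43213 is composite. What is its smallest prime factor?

79

43213 is odd.
Digit sum 13, not divisible by 3.
Ends in 3: not divisible by 5.
7: 43213 = 7·6173 + 2
11: 43213 = 11·3928 + 5
13: 43213 = 13·3324 + 1
17: 43213 = 17·2541 + 16
19: 43213 = 19·2274 + 7
23: 43213 = 23·1878 + 19
29: 43213 = 29·1490 + 3
31: 43213 = 31·1393 + 30
37: 43213 = 37·1167 + 34
41: 43213 = 41·1053 + 40
43: 43213 = 43·1004 + 41
47: 43213 = 47·919 + 20
53: 43213 = 53·815 + 18
59: 43213 = 59·732 + 25
61: 43213 = 61·708 + 25
67: 43213 = 67·644 + 65
71: 43213 = 71·608 + 45
73: 43213 = 73·591 + 70
79: 43213 = 79·547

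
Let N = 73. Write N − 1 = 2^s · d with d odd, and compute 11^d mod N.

22

73 − 1 = 72 = 2^3 · 9, so d = 9.
11^1 ≡ 11 (mod 73)
11^2 ≡ 11^2 = 121 ≡ 48 (mod 73)
11^4 ≡ 48^2 = 2304 ≡ 41 (mod 73)
11^8 ≡ 41^2 = 1681 ≡ 2 (mod 73)
9 = 8 + 1 in binary powers of 2.
So 11^9 ≡ 2 · 11 ≡ 22 (mod 73).
Squaring chain: 22 → 46 → 72; reaches −1, so base 11 does not prove 73 composite.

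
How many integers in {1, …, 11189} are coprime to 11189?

Factor: 11189 = 67 · 167.
φ(11189) = (67−1) · (167−1) = 66 · 166 = 10956.

10956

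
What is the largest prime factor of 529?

23

529 = 23 · 23
23 = 23 · 1
So 529 = 23^2; the largest prime factor is 23.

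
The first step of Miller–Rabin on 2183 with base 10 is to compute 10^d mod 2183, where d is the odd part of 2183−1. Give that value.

1395

2183 − 1 = 2182 = 2^1 · 1091, so d = 1091.
10^1 ≡ 10 (mod 2183)
10^2 ≡ 10^2 = 100 ≡ 100 (mod 2183)
10^4 ≡ 100^2 = 10000 ≡ 1268 (mod 2183)
10^8 ≡ 1268^2 = 1607824 ≡ 1136 (mod 2183)
10^16 ≡ 1136^2 = 1290496 ≡ 343 (mod 2183)
10^32 ≡ 343^2 = 117649 ≡ 1950 (mod 2183)
10^64 ≡ 1950^2 = 3802500 ≡ 1897 (mod 2183)
10^128 ≡ 1897^2 = 3598609 ≡ 1025 (mod 2183)
10^256 ≡ 1025^2 = 1050625 ≡ 602 (mod 2183)
10^512 ≡ 602^2 = 362404 ≡ 26 (mod 2183)
10^1024 ≡ 26^2 = 676 ≡ 676 (mod 2183)
1091 = 1024 + 64 + 2 + 1 in binary powers of 2.
So 10^1091 ≡ 676 · 1897 · 100 · 10 ≡ 1395 (mod 2183).
Squaring chain: 1395; never reaches −1, so base 10 is a Miller–Rabin witness that 2183 is composite.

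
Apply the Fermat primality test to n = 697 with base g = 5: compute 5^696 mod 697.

611

5^1 ≡ 5 (mod 697)
5^2 ≡ 5^2 = 25 ≡ 25 (mod 697)
5^4 ≡ 25^2 = 625 ≡ 625 (mod 697)
5^8 ≡ 625^2 = 390625 ≡ 305 (mod 697)
5^16 ≡ 305^2 = 93025 ≡ 324 (mod 697)
5^32 ≡ 324^2 = 104976 ≡ 426 (mod 697)
5^64 ≡ 426^2 = 181476 ≡ 256 (mod 697)
5^128 ≡ 256^2 = 65536 ≡ 18 (mod 697)
5^256 ≡ 18^2 = 324 ≡ 324 (mod 697)
5^512 ≡ 324^2 = 104976 ≡ 426 (mod 697)
696 = 512 + 128 + 32 + 16 + 8 in binary powers of 2.
So 5^696 ≡ 426 · 18 · 426 · 324 · 305 ≡ 611 (mod 697).
Since 611 ≠ 1, base 5 is a Fermat witness: 697 is composite.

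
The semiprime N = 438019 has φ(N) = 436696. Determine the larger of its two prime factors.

φ(n) = (p−1)(q−1) = n − (p+q) + 1, so p + q = 438019 − 436696 + 1 = 1324.
p and q are the roots of t² − 1324t + 438019 = 0.
Discriminant: 1324² − 4·438019 = 1752976 − 1752076 = 900; √900 = 30.
q = (1324 − 30)/2 = 647, p = (1324 + 30)/2 = 677.
Check: 647 · 677 = 438019.

677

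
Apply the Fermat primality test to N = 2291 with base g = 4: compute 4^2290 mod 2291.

4^1 ≡ 4 (mod 2291)
4^2 ≡ 4^2 = 16 ≡ 16 (mod 2291)
4^4 ≡ 16^2 = 256 ≡ 256 (mod 2291)
4^8 ≡ 256^2 = 65536 ≡ 1388 (mod 2291)
4^16 ≡ 1388^2 = 1926544 ≡ 2104 (mod 2291)
4^32 ≡ 2104^2 = 4426816 ≡ 604 (mod 2291)
4^64 ≡ 604^2 = 364816 ≡ 547 (mod 2291)
4^128 ≡ 547^2 = 299209 ≡ 1379 (mod 2291)
4^256 ≡ 1379^2 = 1901641 ≡ 111 (mod 2291)
4^512 ≡ 111^2 = 12321 ≡ 866 (mod 2291)
4^1024 ≡ 866^2 = 749956 ≡ 799 (mod 2291)
4^2048 ≡ 799^2 = 638401 ≡ 1503 (mod 2291)
2290 = 2048 + 128 + 64 + 32 + 16 + 2 in binary powers of 2.
So 4^2290 ≡ 1503 · 1379 · 547 · 604 · 2104 · 16 ≡ 1591 (mod 2291).
Since 1591 ≠ 1, base 4 is a Fermat witness: 2291 is composite.

1591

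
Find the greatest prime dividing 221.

17

221 = 13 · 17
17 is prime.
So 221 = 13 · 17; the largest prime factor is 17.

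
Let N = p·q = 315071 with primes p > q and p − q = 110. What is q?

509

Since p = q + 110, we have 315071 = q(q + 110), so q² + 110q − 315071 = 0.
Discriminant: 110² + 4·315071 = 12100 + 1260284 = 1272384; √1272384 = 1128.
q = (−110 + 1128)/2 = 509, and p = q + 110 = 619.
Check: 509 · 619 = 315071.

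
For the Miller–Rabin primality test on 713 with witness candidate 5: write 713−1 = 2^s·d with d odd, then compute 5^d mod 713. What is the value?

304

713 − 1 = 712 = 2^3 · 89, so d = 89.
5^1 ≡ 5 (mod 713)
5^2 ≡ 5^2 = 25 ≡ 25 (mod 713)
5^4 ≡ 25^2 = 625 ≡ 625 (mod 713)
5^8 ≡ 625^2 = 390625 ≡ 614 (mod 713)
5^16 ≡ 614^2 = 376996 ≡ 532 (mod 713)
5^32 ≡ 532^2 = 283024 ≡ 676 (mod 713)
5^64 ≡ 676^2 = 456976 ≡ 656 (mod 713)
89 = 64 + 16 + 8 + 1 in binary powers of 2.
So 5^89 ≡ 656 · 532 · 614 · 5 ≡ 304 (mod 713).
Squaring chain: 304 → 439 → 211; never reaches −1, so base 5 is a Miller–Rabin witness that 713 is composite.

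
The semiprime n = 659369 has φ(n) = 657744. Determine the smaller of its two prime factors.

773

φ(n) = (p−1)(q−1) = n − (p+q) + 1, so p + q = 659369 − 657744 + 1 = 1626.
p and q are the roots of t² − 1626t + 659369 = 0.
Discriminant: 1626² − 4·659369 = 2643876 − 2637476 = 6400; √6400 = 80.
q = (1626 − 80)/2 = 773, p = (1626 + 80)/2 = 853.
Check: 773 · 853 = 659369.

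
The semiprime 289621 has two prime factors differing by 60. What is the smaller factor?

Since p = q + 60, we have 289621 = q(q + 60), so q² + 60q − 289621 = 0.
Discriminant: 60² + 4·289621 = 3600 + 1158484 = 1162084; √1162084 = 1078.
q = (−60 + 1078)/2 = 509, and p = q + 60 = 569.
Check: 509 · 569 = 289621.

509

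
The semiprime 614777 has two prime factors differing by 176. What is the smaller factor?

701

Since p = q + 176, we have 614777 = q(q + 176), so q² + 176q − 614777 = 0.
Discriminant: 176² + 4·614777 = 30976 + 2459108 = 2490084; √2490084 = 1578.
q = (−176 + 1578)/2 = 701, and p = q + 176 = 877.
Check: 701 · 877 = 614777.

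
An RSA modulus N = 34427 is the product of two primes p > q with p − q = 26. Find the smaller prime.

173

Since p = q + 26, we have 34427 = q(q + 26), so q² + 26q − 34427 = 0.
Discriminant: 26² + 4·34427 = 676 + 137708 = 138384; √138384 = 372.
q = (−26 + 372)/2 = 173, and p = q + 26 = 199.
Check: 173 · 199 = 34427.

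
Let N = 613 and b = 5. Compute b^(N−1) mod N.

1

5^1 ≡ 5 (mod 613)
5^2 ≡ 5^2 = 25 ≡ 25 (mod 613)
5^4 ≡ 25^2 = 625 ≡ 12 (mod 613)
5^8 ≡ 12^2 = 144 ≡ 144 (mod 613)
5^16 ≡ 144^2 = 20736 ≡ 507 (mod 613)
5^32 ≡ 507^2 = 257049 ≡ 202 (mod 613)
5^64 ≡ 202^2 = 40804 ≡ 346 (mod 613)
5^128 ≡ 346^2 = 119716 ≡ 181 (mod 613)
5^256 ≡ 181^2 = 32761 ≡ 272 (mod 613)
5^512 ≡ 272^2 = 73984 ≡ 424 (mod 613)
612 = 512 + 64 + 32 + 4 in binary powers of 2.
So 5^612 ≡ 424 · 346 · 202 · 12 ≡ 1 (mod 613).
Since the result is 1, base 5 gives no evidence that 613 is composite.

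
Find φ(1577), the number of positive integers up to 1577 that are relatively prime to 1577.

1476

Factor: 1577 = 19 · 83.
φ(1577) = (19−1) · (83−1) = 18 · 82 = 1476.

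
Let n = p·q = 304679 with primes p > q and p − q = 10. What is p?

Since p = q + 10, we have 304679 = q(q + 10), so q² + 10q − 304679 = 0.
Discriminant: 10² + 4·304679 = 100 + 1218716 = 1218816; √1218816 = 1104.
q = (−10 + 1104)/2 = 547, and p = q + 10 = 557.
Check: 547 · 557 = 304679.

557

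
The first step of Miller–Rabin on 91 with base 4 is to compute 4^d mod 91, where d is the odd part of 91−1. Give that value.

91 − 1 = 90 = 2^1 · 45, so d = 45.
4^1 ≡ 4 (mod 91)
4^2 ≡ 4^2 = 16 ≡ 16 (mod 91)
4^4 ≡ 16^2 = 256 ≡ 74 (mod 91)
4^8 ≡ 74^2 = 5476 ≡ 16 (mod 91)
4^16 ≡ 16^2 = 256 ≡ 74 (mod 91)
4^32 ≡ 74^2 = 5476 ≡ 16 (mod 91)
45 = 32 + 8 + 4 + 1 in binary powers of 2.
So 4^45 ≡ 16 · 16 · 74 · 4 ≡ 64 (mod 91).
Squaring chain: 64; never reaches −1, so base 4 is a Miller–Rabin witness that 91 is composite.

64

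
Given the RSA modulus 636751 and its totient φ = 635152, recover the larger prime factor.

857

φ(n) = (p−1)(q−1) = n − (p+q) + 1, so p + q = 636751 − 635152 + 1 = 1600.
p and q are the roots of t² − 1600t + 636751 = 0.
Discriminant: 1600² − 4·636751 = 2560000 − 2547004 = 12996; √12996 = 114.
q = (1600 − 114)/2 = 743, p = (1600 + 114)/2 = 857.
Check: 743 · 857 = 636751.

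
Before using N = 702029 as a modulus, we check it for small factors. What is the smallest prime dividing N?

702029 is odd.
Digit sum 20, not divisible by 3.
Ends in 9: not divisible by 5.
7: 702029 = 7·100289 + 6
11: 702029 = 11·63820 + 9
13: 702029 = 13·54002 + 3
17: 702029 = 17·41295 + 14
19: 702029 = 19·36948 + 17
23: 702029 = 23·30523

23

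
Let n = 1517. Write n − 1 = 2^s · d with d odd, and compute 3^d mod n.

1298

1517 − 1 = 1516 = 2^2 · 379, so d = 379.
3^1 ≡ 3 (mod 1517)
3^2 ≡ 3^2 = 9 ≡ 9 (mod 1517)
3^4 ≡ 9^2 = 81 ≡ 81 (mod 1517)
3^8 ≡ 81^2 = 6561 ≡ 493 (mod 1517)
3^16 ≡ 493^2 = 243049 ≡ 329 (mod 1517)
3^32 ≡ 329^2 = 108241 ≡ 534 (mod 1517)
3^64 ≡ 534^2 = 285156 ≡ 1477 (mod 1517)
3^128 ≡ 1477^2 = 2181529 ≡ 83 (mod 1517)
3^256 ≡ 83^2 = 6889 ≡ 821 (mod 1517)
379 = 256 + 64 + 32 + 16 + 8 + 2 + 1 in binary powers of 2.
So 3^379 ≡ 821 · 1477 · 534 · 329 · 493 · 9 · 3 ≡ 1298 (mod 1517).
Squaring chain: 1298 → 934; never reaches −1, so base 3 is a Miller–Rabin witness that 1517 is composite.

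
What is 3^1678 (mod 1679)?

430

3^1 ≡ 3 (mod 1679)
3^2 ≡ 3^2 = 9 ≡ 9 (mod 1679)
3^4 ≡ 9^2 = 81 ≡ 81 (mod 1679)
3^8 ≡ 81^2 = 6561 ≡ 1524 (mod 1679)
3^16 ≡ 1524^2 = 2322576 ≡ 519 (mod 1679)
3^32 ≡ 519^2 = 269361 ≡ 721 (mod 1679)
3^64 ≡ 721^2 = 519841 ≡ 1030 (mod 1679)
3^128 ≡ 1030^2 = 1060900 ≡ 1451 (mod 1679)
3^256 ≡ 1451^2 = 2105401 ≡ 1614 (mod 1679)
3^512 ≡ 1614^2 = 2604996 ≡ 867 (mod 1679)
3^1024 ≡ 867^2 = 751689 ≡ 1176 (mod 1679)
1678 = 1024 + 512 + 128 + 8 + 4 + 2 in binary powers of 2.
So 3^1678 ≡ 1176 · 867 · 1451 · 1524 · 81 · 9 ≡ 430 (mod 1679).
Since 430 ≠ 1, base 3 is a Fermat witness: 1679 is composite.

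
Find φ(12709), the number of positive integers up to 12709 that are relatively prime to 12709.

Factor: 12709 = 71 · 179.
φ(12709) = (71−1) · (179−1) = 70 · 178 = 12460.

12460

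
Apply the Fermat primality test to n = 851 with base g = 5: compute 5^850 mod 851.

818

5^1 ≡ 5 (mod 851)
5^2 ≡ 5^2 = 25 ≡ 25 (mod 851)
5^4 ≡ 25^2 = 625 ≡ 625 (mod 851)
5^8 ≡ 625^2 = 390625 ≡ 16 (mod 851)
5^16 ≡ 16^2 = 256 ≡ 256 (mod 851)
5^32 ≡ 256^2 = 65536 ≡ 9 (mod 851)
5^64 ≡ 9^2 = 81 ≡ 81 (mod 851)
5^128 ≡ 81^2 = 6561 ≡ 604 (mod 851)
5^256 ≡ 604^2 = 364816 ≡ 588 (mod 851)
5^512 ≡ 588^2 = 345744 ≡ 238 (mod 851)
850 = 512 + 256 + 64 + 16 + 2 in binary powers of 2.
So 5^850 ≡ 238 · 588 · 81 · 256 · 25 ≡ 818 (mod 851).
Since 818 ≠ 1, base 5 is a Fermat witness: 851 is composite.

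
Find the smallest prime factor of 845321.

29

845321 is odd.
Digit sum 23, not divisible by 3.
Ends in 1: not divisible by 5.
7: 845321 = 7·120760 + 1
11: 845321 = 11·76847 + 4
13: 845321 = 13·65024 + 9
17: 845321 = 17·49724 + 13
19: 845321 = 19·44490 + 11
23: 845321 = 23·36753 + 2
29: 845321 = 29·29149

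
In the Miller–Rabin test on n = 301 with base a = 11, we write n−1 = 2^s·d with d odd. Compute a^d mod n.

274

301 − 1 = 300 = 2^2 · 75, so d = 75.
11^1 ≡ 11 (mod 301)
11^2 ≡ 11^2 = 121 ≡ 121 (mod 301)
11^4 ≡ 121^2 = 14641 ≡ 193 (mod 301)
11^8 ≡ 193^2 = 37249 ≡ 226 (mod 301)
11^16 ≡ 226^2 = 51076 ≡ 207 (mod 301)
11^32 ≡ 207^2 = 42849 ≡ 107 (mod 301)
11^64 ≡ 107^2 = 11449 ≡ 11 (mod 301)
75 = 64 + 8 + 2 + 1 in binary powers of 2.
So 11^75 ≡ 11 · 226 · 121 · 11 ≡ 274 (mod 301).
Squaring chain: 274 → 127; never reaches −1, so base 11 is a Miller–Rabin witness that 301 is composite.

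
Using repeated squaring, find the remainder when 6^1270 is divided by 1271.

6^1 ≡ 6 (mod 1271)
6^2 ≡ 6^2 = 36 ≡ 36 (mod 1271)
6^4 ≡ 36^2 = 1296 ≡ 25 (mod 1271)
6^8 ≡ 25^2 = 625 ≡ 625 (mod 1271)
6^16 ≡ 625^2 = 390625 ≡ 428 (mod 1271)
6^32 ≡ 428^2 = 183184 ≡ 160 (mod 1271)
6^64 ≡ 160^2 = 25600 ≡ 180 (mod 1271)
6^128 ≡ 180^2 = 32400 ≡ 625 (mod 1271)
6^256 ≡ 625^2 = 390625 ≡ 428 (mod 1271)
6^512 ≡ 428^2 = 183184 ≡ 160 (mod 1271)
6^1024 ≡ 160^2 = 25600 ≡ 180 (mod 1271)
1270 = 1024 + 128 + 64 + 32 + 16 + 4 + 2 in binary powers of 2.
So 6^1270 ≡ 180 · 625 · 180 · 160 · 428 · 25 · 36 ≡ 583 (mod 1271).
Since 583 ≠ 1, base 6 is a Fermat witness: 1271 is composite.

583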